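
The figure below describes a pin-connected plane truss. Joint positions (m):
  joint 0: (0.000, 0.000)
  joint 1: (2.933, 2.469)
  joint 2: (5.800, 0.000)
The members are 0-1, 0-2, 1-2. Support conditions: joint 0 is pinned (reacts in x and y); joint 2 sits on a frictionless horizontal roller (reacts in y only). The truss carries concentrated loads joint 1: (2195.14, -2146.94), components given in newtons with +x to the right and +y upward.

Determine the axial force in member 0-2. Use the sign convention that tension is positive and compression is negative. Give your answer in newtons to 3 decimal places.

N=3 nodes, M=3 members, R=3 reactions → 2N=6, M+R=6
member 0 (0-1): L=3.8339, (cx,cy)=(0.7650,0.6440)
member 1 (0-2): L=5.8000, (cx,cy)=(1.0000,0.0000)
member 2 (1-2): L=3.7836, (cx,cy)=(0.7577,-0.6526)
solve A·x = −loads:
  F[0-1] = -196.9044 N (compression)
  F[0-2] = +2345.7770 N (tension)
  F[1-2] = -3095.7406 N (compression)
  Rx@0 = -2195.1400 N
  Ry@0 = +126.8063 N
  Ry@2 = +2020.1337 N

2345.777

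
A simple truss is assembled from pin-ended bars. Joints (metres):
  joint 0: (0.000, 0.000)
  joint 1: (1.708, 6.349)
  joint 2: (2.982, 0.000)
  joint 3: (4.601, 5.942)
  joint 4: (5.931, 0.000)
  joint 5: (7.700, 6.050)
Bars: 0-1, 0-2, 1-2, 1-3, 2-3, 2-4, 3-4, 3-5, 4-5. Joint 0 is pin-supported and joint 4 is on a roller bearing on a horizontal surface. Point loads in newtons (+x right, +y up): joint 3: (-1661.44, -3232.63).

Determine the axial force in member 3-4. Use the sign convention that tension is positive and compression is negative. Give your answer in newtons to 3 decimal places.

N=6 nodes, M=9 members, R=3 reactions → 2N=12, M+R=12
member 0 (0-1): L=6.5747, (cx,cy)=(0.2598,0.9657)
member 1 (0-2): L=2.9820, (cx,cy)=(1.0000,0.0000)
member 2 (1-2): L=6.4756, (cx,cy)=(0.1967,-0.9805)
member 3 (1-3): L=2.9215, (cx,cy)=(0.9902,-0.1393)
member 4 (2-3): L=6.1586, (cx,cy)=(0.2629,0.9648)
member 5 (2-4): L=2.9490, (cx,cy)=(1.0000,0.0000)
member 6 (3-4): L=6.0890, (cx,cy)=(0.2184,-0.9759)
member 7 (3-5): L=3.1009, (cx,cy)=(0.9994,0.0348)
member 8 (4-5): L=6.3033, (cx,cy)=(0.2806,0.9598)
solve A·x = −loads:
  F[0-1] = -2474.3765 N (compression)
  F[0-2] = -1018.6401 N (compression)
  F[1-2] = +2602.7650 N (tension)
  F[1-3] = -1166.2398 N (compression)
  F[2-3] = -2644.9245 N (compression)
  F[2-4] = +188.7351 N (tension)
  F[3-4] = -864.0701 N (compression)
  F[3-5] = +0.0000 N (tension)
  F[4-5] = -0.0000 N (compression)
  Rx@0 = +1661.4400 N
  Ry@0 = +2389.4241 N
  Ry@4 = +843.2059 N

-864.070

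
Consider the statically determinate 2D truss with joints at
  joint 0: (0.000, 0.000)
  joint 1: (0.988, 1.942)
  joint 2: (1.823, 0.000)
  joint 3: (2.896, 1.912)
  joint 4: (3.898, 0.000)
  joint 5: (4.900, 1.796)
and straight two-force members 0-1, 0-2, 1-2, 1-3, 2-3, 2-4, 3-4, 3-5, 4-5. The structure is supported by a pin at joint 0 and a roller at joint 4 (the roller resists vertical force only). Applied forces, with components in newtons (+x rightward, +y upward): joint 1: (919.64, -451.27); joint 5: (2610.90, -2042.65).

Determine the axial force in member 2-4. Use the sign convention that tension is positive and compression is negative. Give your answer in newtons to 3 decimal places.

N=6 nodes, M=9 members, R=3 reactions → 2N=12, M+R=12
member 0 (0-1): L=2.1789, (cx,cy)=(0.4534,0.8913)
member 1 (0-2): L=1.8230, (cx,cy)=(1.0000,0.0000)
member 2 (1-2): L=2.1139, (cx,cy)=(0.3950,-0.9187)
member 3 (1-3): L=1.9082, (cx,cy)=(0.9999,-0.0157)
member 4 (2-3): L=2.1925, (cx,cy)=(0.4894,0.8721)
member 5 (2-4): L=2.0750, (cx,cy)=(1.0000,0.0000)
member 6 (3-4): L=2.1586, (cx,cy)=(0.4642,-0.8857)
member 7 (3-5): L=2.0074, (cx,cy)=(0.9983,-0.0578)
member 8 (4-5): L=2.0566, (cx,cy)=(0.4872,0.8733)
solve A·x = −loads:
  F[0-1] = +2074.8951 N (tension)
  F[0-2] = +2589.6903 N (tension)
  F[1-2] = -2521.6485 N (compression)
  F[1-3] = +1017.3961 N (tension)
  F[2-3] = +2656.4463 N (tension)
  F[2-4] = +293.5786 N (tension)
  F[3-4] = -2834.7972 N (compression)
  F[3-5] = +3639.2594 N (tension)
  F[4-5] = -2098.2242 N (compression)
  Rx@0 = -3530.5400 N
  Ry@0 = -1849.3219 N
  Ry@4 = +4343.2419 N

293.579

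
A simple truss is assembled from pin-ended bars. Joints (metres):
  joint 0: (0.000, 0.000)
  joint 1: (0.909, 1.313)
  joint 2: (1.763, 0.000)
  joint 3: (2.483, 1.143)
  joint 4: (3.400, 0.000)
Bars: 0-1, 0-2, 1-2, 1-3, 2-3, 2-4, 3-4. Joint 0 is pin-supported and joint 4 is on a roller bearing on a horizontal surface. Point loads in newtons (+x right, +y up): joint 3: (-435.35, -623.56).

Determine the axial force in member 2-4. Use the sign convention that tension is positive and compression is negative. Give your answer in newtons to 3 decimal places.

N=5 nodes, M=7 members, R=3 reactions → 2N=10, M+R=10
member 0 (0-1): L=1.5970, (cx,cy)=(0.5692,0.8222)
member 1 (0-2): L=1.7630, (cx,cy)=(1.0000,0.0000)
member 2 (1-2): L=1.5663, (cx,cy)=(0.5452,-0.8383)
member 3 (1-3): L=1.5832, (cx,cy)=(0.9942,-0.1074)
member 4 (2-3): L=1.3509, (cx,cy)=(0.5330,0.8461)
member 5 (2-4): L=1.6370, (cx,cy)=(1.0000,0.0000)
member 6 (3-4): L=1.4654, (cx,cy)=(0.6258,-0.7800)
solve A·x = −loads:
  F[0-1] = -382.5532 N (compression)
  F[0-2] = -217.5969 N (compression)
  F[1-2] = +433.7347 N (tension)
  F[1-3] = -456.8822 N (compression)
  F[2-3] = -429.7166 N (compression)
  F[2-4] = +247.9252 N (tension)
  F[3-4] = -396.1882 N (compression)
  Rx@0 = +435.3500 N
  Ry@0 = +314.5322 N
  Ry@4 = +309.0278 N

247.925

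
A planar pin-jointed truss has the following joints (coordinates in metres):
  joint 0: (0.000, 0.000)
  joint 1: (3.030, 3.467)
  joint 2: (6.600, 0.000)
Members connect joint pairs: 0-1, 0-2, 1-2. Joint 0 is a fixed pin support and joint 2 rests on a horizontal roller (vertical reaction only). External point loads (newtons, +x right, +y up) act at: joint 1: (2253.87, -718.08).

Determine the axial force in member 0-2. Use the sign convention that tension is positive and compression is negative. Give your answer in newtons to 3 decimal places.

1558.597

N=3 nodes, M=3 members, R=3 reactions → 2N=6, M+R=6
member 0 (0-1): L=4.6045, (cx,cy)=(0.6581,0.7530)
member 1 (0-2): L=6.6000, (cx,cy)=(1.0000,0.0000)
member 2 (1-2): L=4.9764, (cx,cy)=(0.7174,-0.6967)
solve A·x = −loads:
  F[0-1] = +1056.5523 N (tension)
  F[0-2] = +1558.5967 N (tension)
  F[1-2] = -2172.6241 N (compression)
  Rx@0 = -2253.8700 N
  Ry@0 = -795.5487 N
  Ry@2 = +1513.6287 N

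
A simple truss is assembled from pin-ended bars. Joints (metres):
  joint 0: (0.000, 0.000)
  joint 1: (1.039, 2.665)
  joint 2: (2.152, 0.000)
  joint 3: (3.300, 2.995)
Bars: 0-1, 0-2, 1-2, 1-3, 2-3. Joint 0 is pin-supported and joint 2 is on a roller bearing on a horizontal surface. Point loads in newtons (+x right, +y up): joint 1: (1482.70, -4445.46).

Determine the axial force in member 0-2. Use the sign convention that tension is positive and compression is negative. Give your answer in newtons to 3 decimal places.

1663.214

N=4 nodes, M=5 members, R=3 reactions → 2N=8, M+R=8
member 0 (0-1): L=2.8604, (cx,cy)=(0.3632,0.9317)
member 1 (0-2): L=2.1520, (cx,cy)=(1.0000,0.0000)
member 2 (1-2): L=2.8881, (cx,cy)=(0.3854,-0.9228)
member 3 (1-3): L=2.2850, (cx,cy)=(0.9895,0.1444)
member 4 (2-3): L=3.2075, (cx,cy)=(0.3579,0.9338)
solve A·x = −loads:
  F[0-1] = -496.9559 N (compression)
  F[0-2] = +1663.2138 N (tension)
  F[1-2] = -4315.8051 N (compression)
  F[1-3] = -0.0000 N (compression)
  F[2-3] = -0.0000 N (compression)
  Rx@0 = -1482.7000 N
  Ry@0 = +463.0118 N
  Ry@2 = +3982.4482 N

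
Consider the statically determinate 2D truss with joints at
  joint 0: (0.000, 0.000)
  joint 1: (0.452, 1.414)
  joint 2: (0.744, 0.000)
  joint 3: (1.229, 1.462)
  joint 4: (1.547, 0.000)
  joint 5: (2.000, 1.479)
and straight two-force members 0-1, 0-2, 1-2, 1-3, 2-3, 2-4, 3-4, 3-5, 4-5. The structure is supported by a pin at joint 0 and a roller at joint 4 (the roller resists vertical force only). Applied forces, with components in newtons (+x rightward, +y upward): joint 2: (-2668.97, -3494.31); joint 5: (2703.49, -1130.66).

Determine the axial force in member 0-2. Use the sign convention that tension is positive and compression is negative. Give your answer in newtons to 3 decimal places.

N=6 nodes, M=9 members, R=3 reactions → 2N=12, M+R=12
member 0 (0-1): L=1.4845, (cx,cy)=(0.3045,0.9525)
member 1 (0-2): L=0.7440, (cx,cy)=(1.0000,0.0000)
member 2 (1-2): L=1.4438, (cx,cy)=(0.2022,-0.9793)
member 3 (1-3): L=0.7785, (cx,cy)=(0.9981,0.0617)
member 4 (2-3): L=1.5403, (cx,cy)=(0.3149,0.9491)
member 5 (2-4): L=0.8030, (cx,cy)=(1.0000,0.0000)
member 6 (3-4): L=1.4962, (cx,cy)=(0.2125,-0.9772)
member 7 (3-5): L=0.7712, (cx,cy)=(0.9998,0.0220)
member 8 (4-5): L=1.5468, (cx,cy)=(0.2929,0.9562)
solve A·x = −loads:
  F[0-1] = +1156.8832 N (tension)
  F[0-2] = -317.7306 N (compression)
  F[1-2] = -1089.0895 N (compression)
  F[1-3] = +573.5985 N (tension)
  F[2-3] = +4805.3083 N (tension)
  F[2-4] = +617.9638 N (tension)
  F[3-4] = -4634.4457 N (compression)
  F[3-5] = +3071.2806 N (tension)
  F[4-5] = -1253.3138 N (compression)
  Rx@0 = -34.5200 N
  Ry@0 = -1101.9520 N
  Ry@4 = +5726.9220 N

-317.731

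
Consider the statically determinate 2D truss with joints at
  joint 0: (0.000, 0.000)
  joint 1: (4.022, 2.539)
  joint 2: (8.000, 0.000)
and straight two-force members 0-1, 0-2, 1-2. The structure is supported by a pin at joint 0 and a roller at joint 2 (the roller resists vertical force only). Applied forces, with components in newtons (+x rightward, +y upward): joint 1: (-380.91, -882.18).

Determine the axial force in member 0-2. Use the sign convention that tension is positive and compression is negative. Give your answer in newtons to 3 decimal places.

505.475

N=3 nodes, M=3 members, R=3 reactions → 2N=6, M+R=6
member 0 (0-1): L=4.7564, (cx,cy)=(0.8456,0.5338)
member 1 (0-2): L=8.0000, (cx,cy)=(1.0000,0.0000)
member 2 (1-2): L=4.7192, (cx,cy)=(0.8429,-0.5380)
solve A·x = −loads:
  F[0-1] = -1048.2273 N (compression)
  F[0-2] = +505.4750 N (tension)
  F[1-2] = -599.6596 N (compression)
  Rx@0 = +380.9100 N
  Ry@0 = +559.5553 N
  Ry@2 = +322.6247 N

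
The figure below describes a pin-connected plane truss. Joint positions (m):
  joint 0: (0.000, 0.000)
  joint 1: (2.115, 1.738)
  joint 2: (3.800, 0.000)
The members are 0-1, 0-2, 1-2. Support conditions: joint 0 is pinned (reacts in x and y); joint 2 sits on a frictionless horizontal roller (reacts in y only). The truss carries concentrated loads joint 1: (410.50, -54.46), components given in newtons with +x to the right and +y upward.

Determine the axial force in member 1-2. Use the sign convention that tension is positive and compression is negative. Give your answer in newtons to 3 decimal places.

-303.719

N=3 nodes, M=3 members, R=3 reactions → 2N=6, M+R=6
member 0 (0-1): L=2.7375, (cx,cy)=(0.7726,0.6349)
member 1 (0-2): L=3.8000, (cx,cy)=(1.0000,0.0000)
member 2 (1-2): L=2.4207, (cx,cy)=(0.6961,-0.7180)
solve A·x = −loads:
  F[0-1] = +257.6851 N (tension)
  F[0-2] = +211.4113 N (tension)
  F[1-2] = -303.7192 N (compression)
  Rx@0 = -410.5000 N
  Ry@0 = -163.6010 N
  Ry@2 = +218.0610 N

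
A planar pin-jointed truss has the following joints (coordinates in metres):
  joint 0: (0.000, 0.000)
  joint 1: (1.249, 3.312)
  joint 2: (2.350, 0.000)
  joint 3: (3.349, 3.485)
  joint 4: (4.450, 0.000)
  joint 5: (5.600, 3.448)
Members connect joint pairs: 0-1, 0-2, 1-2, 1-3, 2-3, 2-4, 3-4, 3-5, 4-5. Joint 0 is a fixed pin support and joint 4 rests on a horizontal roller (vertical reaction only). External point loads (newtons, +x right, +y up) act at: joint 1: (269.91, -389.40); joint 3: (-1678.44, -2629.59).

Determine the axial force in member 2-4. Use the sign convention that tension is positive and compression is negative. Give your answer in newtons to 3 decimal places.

307.934

N=6 nodes, M=9 members, R=3 reactions → 2N=12, M+R=12
member 0 (0-1): L=3.5397, (cx,cy)=(0.3529,0.9357)
member 1 (0-2): L=2.3500, (cx,cy)=(1.0000,0.0000)
member 2 (1-2): L=3.4902, (cx,cy)=(0.3155,-0.9489)
member 3 (1-3): L=2.1071, (cx,cy)=(0.9966,0.0821)
member 4 (2-3): L=3.6254, (cx,cy)=(0.2756,0.9613)
member 5 (2-4): L=2.1000, (cx,cy)=(1.0000,0.0000)
member 6 (3-4): L=3.6548, (cx,cy)=(0.3012,-0.9535)
member 7 (3-5): L=2.2513, (cx,cy)=(0.9999,-0.0164)
member 8 (4-5): L=3.6347, (cx,cy)=(0.3164,0.9486)
solve A·x = −loads:
  F[0-1] = -2184.8185 N (compression)
  F[0-2] = -637.6024 N (compression)
  F[1-2] = +1609.4929 N (tension)
  F[1-3] = -1553.8046 N (compression)
  F[2-3] = -1588.8262 N (compression)
  F[2-4] = +307.9340 N (tension)
  F[3-4] = -1022.1901 N (compression)
  F[3-5] = +0.0000 N (tension)
  F[4-5] = -0.0000 N (compression)
  Rx@0 = +1408.5300 N
  Ry@0 = +2044.2853 N
  Ry@4 = +974.7047 N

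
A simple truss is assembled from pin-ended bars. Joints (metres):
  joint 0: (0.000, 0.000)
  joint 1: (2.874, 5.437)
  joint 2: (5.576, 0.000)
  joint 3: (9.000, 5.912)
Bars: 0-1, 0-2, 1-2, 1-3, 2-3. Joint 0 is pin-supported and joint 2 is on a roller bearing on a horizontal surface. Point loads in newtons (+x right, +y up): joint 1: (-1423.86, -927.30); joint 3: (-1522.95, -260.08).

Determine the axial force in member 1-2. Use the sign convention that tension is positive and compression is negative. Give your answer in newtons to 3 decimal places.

N=4 nodes, M=5 members, R=3 reactions → 2N=8, M+R=8
member 0 (0-1): L=6.1499, (cx,cy)=(0.4673,0.8841)
member 1 (0-2): L=5.5760, (cx,cy)=(1.0000,0.0000)
member 2 (1-2): L=6.0714, (cx,cy)=(0.4450,-0.8955)
member 3 (1-3): L=6.1444, (cx,cy)=(0.9970,0.0773)
member 4 (2-3): L=6.8319, (cx,cy)=(0.5012,0.8653)
solve A·x = −loads:
  F[0-1] = -3724.4512 N (compression)
  F[0-2] = -1206.2723 N (compression)
  F[1-2] = +2517.0176 N (tension)
  F[1-3] = -1441.1594 N (compression)
  F[2-3] = -171.8033 N (compression)
  Rx@0 = +2946.8100 N
  Ry@0 = +3292.7292 N
  Ry@2 = -2105.3492 N

2517.018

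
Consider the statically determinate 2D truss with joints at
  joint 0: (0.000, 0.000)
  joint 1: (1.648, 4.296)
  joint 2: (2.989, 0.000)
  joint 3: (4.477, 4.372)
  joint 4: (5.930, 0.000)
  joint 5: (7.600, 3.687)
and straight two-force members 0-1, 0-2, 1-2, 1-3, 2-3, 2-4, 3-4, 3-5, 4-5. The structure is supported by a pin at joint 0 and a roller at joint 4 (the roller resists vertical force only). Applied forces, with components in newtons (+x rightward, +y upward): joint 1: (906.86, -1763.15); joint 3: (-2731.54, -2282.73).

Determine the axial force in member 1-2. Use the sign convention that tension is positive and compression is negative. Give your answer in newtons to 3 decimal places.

N=6 nodes, M=9 members, R=3 reactions → 2N=12, M+R=12
member 0 (0-1): L=4.6013, (cx,cy)=(0.3582,0.9337)
member 1 (0-2): L=2.9890, (cx,cy)=(1.0000,0.0000)
member 2 (1-2): L=4.5004, (cx,cy)=(0.2980,-0.9546)
member 3 (1-3): L=2.8300, (cx,cy)=(0.9996,0.0269)
member 4 (2-3): L=4.6183, (cx,cy)=(0.3222,0.9467)
member 5 (2-4): L=2.9410, (cx,cy)=(1.0000,0.0000)
member 6 (3-4): L=4.6071, (cx,cy)=(0.3154,-0.9490)
member 7 (3-5): L=3.1972, (cx,cy)=(0.9768,-0.2142)
member 8 (4-5): L=4.0476, (cx,cy)=(0.4126,0.9109)
solve A·x = −loads:
  F[0-1] = -3416.0037 N (compression)
  F[0-2] = -601.1925 N (compression)
  F[1-2] = +1422.2213 N (tension)
  F[1-3] = -2555.0501 N (compression)
  F[2-3] = -1434.0934 N (compression)
  F[2-4] = +284.6503 N (tension)
  F[3-4] = -902.5597 N (compression)
  F[3-5] = -0.0000 N (compression)
  F[4-5] = +0.0000 N (tension)
  Rx@0 = +1824.6800 N
  Ry@0 = +3189.3823 N
  Ry@4 = +856.4977 N

1422.221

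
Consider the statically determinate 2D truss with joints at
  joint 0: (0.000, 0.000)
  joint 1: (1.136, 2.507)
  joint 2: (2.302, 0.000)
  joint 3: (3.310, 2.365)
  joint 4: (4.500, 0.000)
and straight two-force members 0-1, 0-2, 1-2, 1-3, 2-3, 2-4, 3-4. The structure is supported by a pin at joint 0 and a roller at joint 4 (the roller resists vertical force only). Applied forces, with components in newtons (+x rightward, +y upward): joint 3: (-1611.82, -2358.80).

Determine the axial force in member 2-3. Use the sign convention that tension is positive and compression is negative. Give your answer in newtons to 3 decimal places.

N=5 nodes, M=7 members, R=3 reactions → 2N=10, M+R=10
member 0 (0-1): L=2.7524, (cx,cy)=(0.4127,0.9109)
member 1 (0-2): L=2.3020, (cx,cy)=(1.0000,0.0000)
member 2 (1-2): L=2.7649, (cx,cy)=(0.4217,-0.9067)
member 3 (1-3): L=2.1786, (cx,cy)=(0.9979,-0.0652)
member 4 (2-3): L=2.5709, (cx,cy)=(0.3921,0.9199)
member 5 (2-4): L=2.1980, (cx,cy)=(1.0000,0.0000)
member 6 (3-4): L=2.6475, (cx,cy)=(0.4495,-0.8933)
solve A·x = −loads:
  F[0-1] = -1614.8331 N (compression)
  F[0-2] = -945.3217 N (compression)
  F[1-2] = +1722.5174 N (tension)
  F[1-3] = -1395.8812 N (compression)
  F[2-3] = -1697.8005 N (compression)
  F[2-4] = +446.7796 N (tension)
  F[3-4] = -993.9956 N (compression)
  Rx@0 = +1611.8200 N
  Ry@0 = +1470.8725 N
  Ry@4 = +887.9275 N

-1697.800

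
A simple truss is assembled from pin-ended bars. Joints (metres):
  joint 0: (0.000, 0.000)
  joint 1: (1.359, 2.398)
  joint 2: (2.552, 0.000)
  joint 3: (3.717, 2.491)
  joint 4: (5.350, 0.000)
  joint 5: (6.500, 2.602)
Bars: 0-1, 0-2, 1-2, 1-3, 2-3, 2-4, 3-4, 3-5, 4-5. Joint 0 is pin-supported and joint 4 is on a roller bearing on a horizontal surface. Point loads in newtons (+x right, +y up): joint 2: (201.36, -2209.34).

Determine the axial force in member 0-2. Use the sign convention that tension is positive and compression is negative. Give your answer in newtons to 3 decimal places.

N=6 nodes, M=9 members, R=3 reactions → 2N=12, M+R=12
member 0 (0-1): L=2.7563, (cx,cy)=(0.4930,0.8700)
member 1 (0-2): L=2.5520, (cx,cy)=(1.0000,0.0000)
member 2 (1-2): L=2.6784, (cx,cy)=(0.4454,-0.8953)
member 3 (1-3): L=2.3598, (cx,cy)=(0.9992,0.0394)
member 4 (2-3): L=2.7500, (cx,cy)=(0.4236,0.9058)
member 5 (2-4): L=2.7980, (cx,cy)=(1.0000,0.0000)
member 6 (3-4): L=2.9786, (cx,cy)=(0.5483,-0.8363)
member 7 (3-5): L=2.7852, (cx,cy)=(0.9992,0.0399)
member 8 (4-5): L=2.8448, (cx,cy)=(0.4042,0.9147)
solve A·x = −loads:
  F[0-1] = -1328.1175 N (compression)
  F[0-2] = +856.1873 N (tension)
  F[1-2] = +1237.4316 N (tension)
  F[1-3] = -1206.9424 N (compression)
  F[2-3] = +1215.9469 N (tension)
  F[2-4] = +690.8789 N (tension)
  F[3-4] = -1260.1460 N (compression)
  F[3-5] = +0.0000 N (tension)
  F[4-5] = -0.0000 N (compression)
  Rx@0 = -201.3600 N
  Ry@0 = +1155.4642 N
  Ry@4 = +1053.8758 N

856.187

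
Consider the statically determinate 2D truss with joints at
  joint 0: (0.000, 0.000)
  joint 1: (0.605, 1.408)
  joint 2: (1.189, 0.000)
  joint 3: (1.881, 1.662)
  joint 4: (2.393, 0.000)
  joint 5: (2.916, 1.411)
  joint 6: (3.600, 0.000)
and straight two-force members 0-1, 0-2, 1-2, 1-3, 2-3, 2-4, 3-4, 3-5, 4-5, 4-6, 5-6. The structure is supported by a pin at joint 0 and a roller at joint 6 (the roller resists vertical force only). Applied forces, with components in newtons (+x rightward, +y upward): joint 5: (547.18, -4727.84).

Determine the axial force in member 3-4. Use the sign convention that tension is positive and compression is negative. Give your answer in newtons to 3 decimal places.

985.561

N=7 nodes, M=11 members, R=3 reactions → 2N=14, M+R=14
member 0 (0-1): L=1.5325, (cx,cy)=(0.3948,0.9188)
member 1 (0-2): L=1.1890, (cx,cy)=(1.0000,0.0000)
member 2 (1-2): L=1.5243, (cx,cy)=(0.3831,-0.9237)
member 3 (1-3): L=1.3010, (cx,cy)=(0.9808,0.1952)
member 4 (2-3): L=1.8003, (cx,cy)=(0.3844,0.9232)
member 5 (2-4): L=1.2040, (cx,cy)=(1.0000,0.0000)
member 6 (3-4): L=1.7391, (cx,cy)=(0.2944,-0.9557)
member 7 (3-5): L=1.0650, (cx,cy)=(0.9718,-0.2357)
member 8 (4-5): L=1.5048, (cx,cy)=(0.3476,0.9377)
member 9 (4-6): L=1.2070, (cx,cy)=(1.0000,0.0000)
member 10 (5-6): L=1.5680, (cx,cy)=(0.4362,-0.8998)
solve A·x = −loads:
  F[0-1] = -744.2809 N (compression)
  F[0-2] = +841.0112 N (tension)
  F[1-2] = +625.3597 N (tension)
  F[1-3] = -543.8874 N (compression)
  F[2-3] = -625.7128 N (compression)
  F[2-4] = +1321.1124 N (tension)
  F[3-4] = +985.5608 N (tension)
  F[3-5] = -1094.9341 N (compression)
  F[4-5] = -1004.5002 N (compression)
  F[4-6] = +1960.3869 N (tension)
  F[5-6] = -4494.1262 N (compression)
  Rx@0 = -547.1800 N
  Ry@0 = +683.8254 N
  Ry@6 = +4044.0146 N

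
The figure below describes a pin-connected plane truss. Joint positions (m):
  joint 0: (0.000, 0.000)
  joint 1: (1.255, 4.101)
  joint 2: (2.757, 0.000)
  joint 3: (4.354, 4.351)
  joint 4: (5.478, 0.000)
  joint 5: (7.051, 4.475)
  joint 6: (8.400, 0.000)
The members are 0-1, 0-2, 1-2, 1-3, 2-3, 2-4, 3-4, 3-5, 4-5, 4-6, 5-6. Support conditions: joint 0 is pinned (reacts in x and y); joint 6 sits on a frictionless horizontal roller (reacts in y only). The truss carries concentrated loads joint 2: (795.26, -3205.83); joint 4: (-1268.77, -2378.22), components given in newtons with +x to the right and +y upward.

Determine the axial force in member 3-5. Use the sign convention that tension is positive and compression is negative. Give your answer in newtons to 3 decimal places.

N=7 nodes, M=11 members, R=3 reactions → 2N=14, M+R=14
member 0 (0-1): L=4.2887, (cx,cy)=(0.2926,0.9562)
member 1 (0-2): L=2.7570, (cx,cy)=(1.0000,0.0000)
member 2 (1-2): L=4.3674, (cx,cy)=(0.3439,-0.9390)
member 3 (1-3): L=3.1091, (cx,cy)=(0.9968,0.0804)
member 4 (2-3): L=4.6348, (cx,cy)=(0.3446,0.9388)
member 5 (2-4): L=2.7210, (cx,cy)=(1.0000,0.0000)
member 6 (3-4): L=4.4938, (cx,cy)=(0.2501,-0.9682)
member 7 (3-5): L=2.6998, (cx,cy)=(0.9989,0.0459)
member 8 (4-5): L=4.7434, (cx,cy)=(0.3316,0.9434)
member 9 (4-6): L=2.9220, (cx,cy)=(1.0000,0.0000)
member 10 (5-6): L=4.6739, (cx,cy)=(0.2886,-0.9574)
solve A·x = −loads:
  F[0-1] = -3117.3695 N (compression)
  F[0-2] = +438.7173 N (tension)
  F[1-2] = +3007.3274 N (tension)
  F[1-3] = -1952.8052 N (compression)
  F[2-3] = +406.8584 N (tension)
  F[2-4] = +537.5225 N (tension)
  F[3-4] = -314.3429 N (compression)
  F[3-5] = -1729.4940 N (compression)
  F[4-5] = +2843.4728 N (tension)
  F[4-6] = +784.7226 N (tension)
  F[5-6] = -2718.8452 N (compression)
  Rx@0 = +473.5100 N
  Ry@0 = +2980.9116 N
  Ry@6 = +2603.1384 N

-1729.494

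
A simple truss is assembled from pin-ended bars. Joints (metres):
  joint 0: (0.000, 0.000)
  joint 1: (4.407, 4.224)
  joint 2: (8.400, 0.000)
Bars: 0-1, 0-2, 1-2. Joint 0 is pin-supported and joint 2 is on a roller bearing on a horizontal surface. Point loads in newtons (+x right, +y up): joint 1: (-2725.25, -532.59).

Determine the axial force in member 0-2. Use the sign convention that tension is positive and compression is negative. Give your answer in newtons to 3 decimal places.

N=3 nodes, M=3 members, R=3 reactions → 2N=6, M+R=6
member 0 (0-1): L=6.1044, (cx,cy)=(0.7219,0.6920)
member 1 (0-2): L=8.4000, (cx,cy)=(1.0000,0.0000)
member 2 (1-2): L=5.8126, (cx,cy)=(0.6870,-0.7267)
solve A·x = −loads:
  F[0-1] = -2346.3565 N (compression)
  F[0-2] = -1031.3283 N (compression)
  F[1-2] = +1501.2999 N (tension)
  Rx@0 = +2725.2500 N
  Ry@0 = +1623.5819 N
  Ry@2 = -1090.9919 N

-1031.328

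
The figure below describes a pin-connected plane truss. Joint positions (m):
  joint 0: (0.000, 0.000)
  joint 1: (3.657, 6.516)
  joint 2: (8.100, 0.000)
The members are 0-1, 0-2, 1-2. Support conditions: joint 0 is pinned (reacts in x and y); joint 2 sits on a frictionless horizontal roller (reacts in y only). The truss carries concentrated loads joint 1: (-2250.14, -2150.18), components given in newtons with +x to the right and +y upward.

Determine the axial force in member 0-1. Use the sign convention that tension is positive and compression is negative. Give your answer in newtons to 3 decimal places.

-3428.171

N=3 nodes, M=3 members, R=3 reactions → 2N=6, M+R=6
member 0 (0-1): L=7.4721, (cx,cy)=(0.4894,0.8720)
member 1 (0-2): L=8.1000, (cx,cy)=(1.0000,0.0000)
member 2 (1-2): L=7.8866, (cx,cy)=(0.5634,-0.8262)
solve A·x = −loads:
  F[0-1] = -3428.1712 N (compression)
  F[0-2] = -572.3166 N (compression)
  F[1-2] = +1015.8978 N (tension)
  Rx@0 = +2250.1400 N
  Ry@0 = +2989.5262 N
  Ry@2 = -839.3462 N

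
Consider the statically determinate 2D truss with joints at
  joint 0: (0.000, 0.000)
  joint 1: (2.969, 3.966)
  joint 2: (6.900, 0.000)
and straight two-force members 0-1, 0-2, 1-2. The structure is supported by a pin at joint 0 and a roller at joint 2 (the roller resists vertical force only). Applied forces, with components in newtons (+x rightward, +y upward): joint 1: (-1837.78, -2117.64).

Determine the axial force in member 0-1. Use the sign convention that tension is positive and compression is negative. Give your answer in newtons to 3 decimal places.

-2826.575

N=3 nodes, M=3 members, R=3 reactions → 2N=6, M+R=6
member 0 (0-1): L=4.9542, (cx,cy)=(0.5993,0.8005)
member 1 (0-2): L=6.9000, (cx,cy)=(1.0000,0.0000)
member 2 (1-2): L=5.5841, (cx,cy)=(0.7040,-0.7102)
solve A·x = −loads:
  F[0-1] = -2826.5745 N (compression)
  F[0-2] = -143.8442 N (compression)
  F[1-2] = +204.3341 N (tension)
  Rx@0 = +1837.7800 N
  Ry@0 = +2262.7650 N
  Ry@2 = -145.1250 N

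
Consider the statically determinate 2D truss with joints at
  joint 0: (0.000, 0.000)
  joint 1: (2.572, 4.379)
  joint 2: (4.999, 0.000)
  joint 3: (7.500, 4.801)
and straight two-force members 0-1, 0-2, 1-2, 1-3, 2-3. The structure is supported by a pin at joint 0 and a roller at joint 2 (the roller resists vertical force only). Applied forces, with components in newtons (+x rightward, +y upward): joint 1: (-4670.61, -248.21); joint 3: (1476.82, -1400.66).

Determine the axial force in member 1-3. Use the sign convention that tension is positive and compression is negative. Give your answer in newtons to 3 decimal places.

2317.947

N=4 nodes, M=5 members, R=3 reactions → 2N=8, M+R=8
member 0 (0-1): L=5.0785, (cx,cy)=(0.5065,0.8623)
member 1 (0-2): L=4.9990, (cx,cy)=(1.0000,0.0000)
member 2 (1-2): L=5.0066, (cx,cy)=(0.4848,-0.8746)
member 3 (1-3): L=4.9460, (cx,cy)=(0.9964,0.0853)
member 4 (2-3): L=5.4134, (cx,cy)=(0.4620,0.8869)
solve A·x = −loads:
  F[0-1] = -2427.0493 N (compression)
  F[0-2] = -1964.6059 N (compression)
  F[1-2] = +2335.0301 N (tension)
  F[1-3] = +2317.9471 N (tension)
  F[2-3] = -1802.3105 N (compression)
  Rx@0 = +3193.7900 N
  Ry@0 = +2092.7672 N
  Ry@2 = -443.8972 N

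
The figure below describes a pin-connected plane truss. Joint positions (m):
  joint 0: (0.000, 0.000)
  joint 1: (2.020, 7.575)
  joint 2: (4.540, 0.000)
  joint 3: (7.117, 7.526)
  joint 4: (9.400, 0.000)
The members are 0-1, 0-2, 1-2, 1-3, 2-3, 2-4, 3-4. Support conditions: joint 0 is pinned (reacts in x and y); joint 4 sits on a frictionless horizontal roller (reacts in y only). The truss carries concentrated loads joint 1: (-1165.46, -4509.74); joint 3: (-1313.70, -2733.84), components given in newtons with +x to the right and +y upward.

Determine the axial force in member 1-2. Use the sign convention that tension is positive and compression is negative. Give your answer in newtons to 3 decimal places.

N=5 nodes, M=7 members, R=3 reactions → 2N=10, M+R=10
member 0 (0-1): L=7.8397, (cx,cy)=(0.2577,0.9662)
member 1 (0-2): L=4.5400, (cx,cy)=(1.0000,0.0000)
member 2 (1-2): L=7.9832, (cx,cy)=(0.3157,-0.9489)
member 3 (1-3): L=5.0972, (cx,cy)=(1.0000,-0.0096)
member 4 (2-3): L=7.9550, (cx,cy)=(0.3239,0.9461)
member 5 (2-4): L=4.8600, (cx,cy)=(1.0000,0.0000)
member 6 (3-4): L=7.8647, (cx,cy)=(0.2903,-0.9569)
solve A·x = −loads:
  F[0-1] = -6412.0901 N (compression)
  F[0-2] = -827.0039 N (compression)
  F[1-2] = +1787.3327 N (tension)
  F[1-3] = -1050.9413 N (compression)
  F[2-3] = -1792.6154 N (compression)
  F[2-4] = +317.9074 N (tension)
  F[3-4] = -1095.1519 N (compression)
  Rx@0 = +2479.1600 N
  Ry@0 = +6195.5855 N
  Ry@4 = +1047.9945 N

1787.333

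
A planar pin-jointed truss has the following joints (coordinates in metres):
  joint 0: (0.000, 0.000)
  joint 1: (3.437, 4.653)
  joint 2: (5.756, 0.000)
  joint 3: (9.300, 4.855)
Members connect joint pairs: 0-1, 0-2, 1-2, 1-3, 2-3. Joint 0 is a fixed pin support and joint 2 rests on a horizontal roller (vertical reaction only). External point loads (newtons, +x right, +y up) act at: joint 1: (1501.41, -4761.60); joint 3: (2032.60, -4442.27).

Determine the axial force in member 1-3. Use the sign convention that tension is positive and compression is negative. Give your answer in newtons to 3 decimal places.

5414.627

N=4 nodes, M=5 members, R=3 reactions → 2N=8, M+R=8
member 0 (0-1): L=5.7848, (cx,cy)=(0.5941,0.8044)
member 1 (0-2): L=5.7560, (cx,cy)=(1.0000,0.0000)
member 2 (1-2): L=5.1989, (cx,cy)=(0.4461,-0.8950)
member 3 (1-3): L=5.8665, (cx,cy)=(0.9994,0.0344)
member 4 (2-3): L=6.0109, (cx,cy)=(0.5896,0.8077)
solve A·x = −loads:
  F[0-1] = +4655.7637 N (tension)
  F[0-2] = +767.7973 N (tension)
  F[1-2] = -9296.1076 N (compression)
  F[1-3] = +5414.6271 N (tension)
  F[2-3] = -5730.7390 N (compression)
  Rx@0 = -3534.0100 N
  Ry@0 = -3744.8902 N
  Ry@2 = +12948.7602 N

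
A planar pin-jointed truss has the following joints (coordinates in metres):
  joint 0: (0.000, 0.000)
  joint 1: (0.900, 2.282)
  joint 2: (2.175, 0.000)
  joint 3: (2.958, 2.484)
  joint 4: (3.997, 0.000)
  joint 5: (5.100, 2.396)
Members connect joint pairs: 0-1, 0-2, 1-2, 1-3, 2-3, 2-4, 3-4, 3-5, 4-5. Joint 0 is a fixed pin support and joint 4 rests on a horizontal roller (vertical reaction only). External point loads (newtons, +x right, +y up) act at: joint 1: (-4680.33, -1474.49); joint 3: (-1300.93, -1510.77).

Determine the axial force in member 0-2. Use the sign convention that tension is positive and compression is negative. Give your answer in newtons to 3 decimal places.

N=6 nodes, M=9 members, R=3 reactions → 2N=12, M+R=12
member 0 (0-1): L=2.4531, (cx,cy)=(0.3669,0.9303)
member 1 (0-2): L=2.1750, (cx,cy)=(1.0000,0.0000)
member 2 (1-2): L=2.6140, (cx,cy)=(0.4878,-0.8730)
member 3 (1-3): L=2.0679, (cx,cy)=(0.9952,0.0977)
member 4 (2-3): L=2.6045, (cx,cy)=(0.3006,0.9537)
member 5 (2-4): L=1.8220, (cx,cy)=(1.0000,0.0000)
member 6 (3-4): L=2.6925, (cx,cy)=(0.3859,-0.9225)
member 7 (3-5): L=2.1438, (cx,cy)=(0.9992,-0.0410)
member 8 (4-5): L=2.6377, (cx,cy)=(0.4182,0.9084)
solve A·x = −loads:
  F[0-1] = -5391.8115 N (compression)
  F[0-2] = -4003.0687 N (compression)
  F[1-2] = +4133.7045 N (tension)
  F[1-3] = +689.2090 N (tension)
  F[2-3] = -3783.6851 N (compression)
  F[2-4] = -849.3340 N (compression)
  F[3-4] = +2201.0266 N (tension)
  F[3-5] = -0.0000 N (compression)
  F[4-5] = +0.0000 N (tension)
  Rx@0 = +5981.2600 N
  Ry@0 = +5015.8140 N
  Ry@4 = -2030.5540 N

-4003.069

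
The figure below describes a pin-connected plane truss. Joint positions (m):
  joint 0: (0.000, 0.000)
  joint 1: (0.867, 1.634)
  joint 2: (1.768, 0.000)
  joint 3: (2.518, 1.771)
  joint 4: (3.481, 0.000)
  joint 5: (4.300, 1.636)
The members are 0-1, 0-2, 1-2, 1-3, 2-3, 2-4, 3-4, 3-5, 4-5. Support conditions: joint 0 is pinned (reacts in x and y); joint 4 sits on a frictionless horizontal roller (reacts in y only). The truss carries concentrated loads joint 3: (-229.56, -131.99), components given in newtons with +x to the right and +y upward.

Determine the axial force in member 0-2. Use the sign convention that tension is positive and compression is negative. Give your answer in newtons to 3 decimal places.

-148.216

N=6 nodes, M=9 members, R=3 reactions → 2N=12, M+R=12
member 0 (0-1): L=1.8498, (cx,cy)=(0.4687,0.8834)
member 1 (0-2): L=1.7680, (cx,cy)=(1.0000,0.0000)
member 2 (1-2): L=1.8659, (cx,cy)=(0.4829,-0.8757)
member 3 (1-3): L=1.6567, (cx,cy)=(0.9966,0.0827)
member 4 (2-3): L=1.9233, (cx,cy)=(0.3900,0.9208)
member 5 (2-4): L=1.7130, (cx,cy)=(1.0000,0.0000)
member 6 (3-4): L=2.0159, (cx,cy)=(0.4777,-0.8785)
member 7 (3-5): L=1.7871, (cx,cy)=(0.9971,-0.0755)
member 8 (4-5): L=1.8296, (cx,cy)=(0.4477,0.8942)
solve A·x = −loads:
  F[0-1] = -173.5496 N (compression)
  F[0-2] = -148.2160 N (compression)
  F[1-2] = +160.0368 N (tension)
  F[1-3] = -159.1653 N (compression)
  F[2-3] = -152.1923 N (compression)
  F[2-4] = -11.5906 N (compression)
  F[3-4] = +24.2632 N (tension)
  F[3-5] = -0.0000 N (tension)
  F[4-5] = +0.0000 N (tension)
  Rx@0 = +229.5600 N
  Ry@0 = +153.3057 N
  Ry@4 = -21.3157 N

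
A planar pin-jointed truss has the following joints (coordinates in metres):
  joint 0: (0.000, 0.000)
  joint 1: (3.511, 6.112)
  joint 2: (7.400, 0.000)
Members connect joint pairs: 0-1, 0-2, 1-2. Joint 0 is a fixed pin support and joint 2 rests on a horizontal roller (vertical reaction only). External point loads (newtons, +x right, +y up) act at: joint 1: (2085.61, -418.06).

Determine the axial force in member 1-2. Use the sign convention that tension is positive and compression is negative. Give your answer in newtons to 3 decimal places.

N=3 nodes, M=3 members, R=3 reactions → 2N=6, M+R=6
member 0 (0-1): L=7.0487, (cx,cy)=(0.4981,0.8671)
member 1 (0-2): L=7.4000, (cx,cy)=(1.0000,0.0000)
member 2 (1-2): L=7.2444, (cx,cy)=(0.5368,-0.8437)
solve A·x = −loads:
  F[0-1] = +1733.2121 N (tension)
  F[0-2] = +1222.2822 N (tension)
  F[1-2] = -2276.8480 N (compression)
  Rx@0 = -2085.6100 N
  Ry@0 = -1502.8936 N
  Ry@2 = +1920.9536 N

-2276.848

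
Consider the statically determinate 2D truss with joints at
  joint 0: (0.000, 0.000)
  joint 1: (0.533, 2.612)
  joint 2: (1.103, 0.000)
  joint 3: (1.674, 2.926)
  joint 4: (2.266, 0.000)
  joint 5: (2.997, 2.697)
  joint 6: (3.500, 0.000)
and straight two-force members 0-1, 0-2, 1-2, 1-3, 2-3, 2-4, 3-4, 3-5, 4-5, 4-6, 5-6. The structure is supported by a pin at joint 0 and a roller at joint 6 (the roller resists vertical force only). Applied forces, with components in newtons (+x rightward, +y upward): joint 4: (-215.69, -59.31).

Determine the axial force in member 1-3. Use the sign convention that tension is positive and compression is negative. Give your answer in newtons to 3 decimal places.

N=7 nodes, M=11 members, R=3 reactions → 2N=14, M+R=14
member 0 (0-1): L=2.6658, (cx,cy)=(0.1999,0.9798)
member 1 (0-2): L=1.1030, (cx,cy)=(1.0000,0.0000)
member 2 (1-2): L=2.6735, (cx,cy)=(0.2132,-0.9770)
member 3 (1-3): L=1.1834, (cx,cy)=(0.9642,0.2653)
member 4 (2-3): L=2.9812, (cx,cy)=(0.1915,0.9815)
member 5 (2-4): L=1.1630, (cx,cy)=(1.0000,0.0000)
member 6 (3-4): L=2.9853, (cx,cy)=(0.1983,-0.9801)
member 7 (3-5): L=1.3427, (cx,cy)=(0.9853,-0.1706)
member 8 (4-5): L=2.7943, (cx,cy)=(0.2616,0.9652)
member 9 (4-6): L=1.2340, (cx,cy)=(1.0000,0.0000)
member 10 (5-6): L=2.7435, (cx,cy)=(0.1833,-0.9830)
solve A·x = −loads:
  F[0-1] = -21.3419 N (compression)
  F[0-2] = -211.4229 N (compression)
  F[1-2] = +19.0568 N (tension)
  F[1-3] = -8.6398 N (compression)
  F[2-3] = -18.9698 N (compression)
  F[2-4] = -203.7266 N (compression)
  F[3-4] = +24.2984 N (tension)
  F[3-5] = -17.0315 N (compression)
  F[4-5] = +36.7748 N (tension)
  F[4-6] = +7.1615 N (tension)
  F[5-6] = -39.0611 N (compression)
  Rx@0 = +215.6900 N
  Ry@0 = +20.9110 N
  Ry@6 = +38.3990 N

-8.640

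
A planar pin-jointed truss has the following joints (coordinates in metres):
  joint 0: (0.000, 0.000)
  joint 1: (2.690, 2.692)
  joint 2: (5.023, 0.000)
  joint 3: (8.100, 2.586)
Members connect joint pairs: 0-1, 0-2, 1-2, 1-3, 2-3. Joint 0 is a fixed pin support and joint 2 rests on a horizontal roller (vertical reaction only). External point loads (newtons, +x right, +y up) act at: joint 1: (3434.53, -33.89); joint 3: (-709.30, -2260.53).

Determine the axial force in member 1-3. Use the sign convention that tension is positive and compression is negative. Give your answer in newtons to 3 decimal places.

N=4 nodes, M=5 members, R=3 reactions → 2N=8, M+R=8
member 0 (0-1): L=3.8056, (cx,cy)=(0.7068,0.7074)
member 1 (0-2): L=5.0230, (cx,cy)=(1.0000,0.0000)
member 2 (1-2): L=3.5623, (cx,cy)=(0.6549,-0.7557)
member 3 (1-3): L=5.4110, (cx,cy)=(0.9998,-0.0196)
member 4 (2-3): L=4.0194, (cx,cy)=(0.7655,0.6434)
solve A·x = −loads:
  F[0-1] = +4021.2834 N (tension)
  F[0-2] = -117.1899 N (compression)
  F[1-2] = -3859.1358 N (compression)
  F[1-3] = +1935.6860 N (tension)
  F[2-3] = -3454.5599 N (compression)
  Rx@0 = -2725.2300 N
  Ry@0 = -2844.5332 N
  Ry@2 = +5138.9532 N

1935.686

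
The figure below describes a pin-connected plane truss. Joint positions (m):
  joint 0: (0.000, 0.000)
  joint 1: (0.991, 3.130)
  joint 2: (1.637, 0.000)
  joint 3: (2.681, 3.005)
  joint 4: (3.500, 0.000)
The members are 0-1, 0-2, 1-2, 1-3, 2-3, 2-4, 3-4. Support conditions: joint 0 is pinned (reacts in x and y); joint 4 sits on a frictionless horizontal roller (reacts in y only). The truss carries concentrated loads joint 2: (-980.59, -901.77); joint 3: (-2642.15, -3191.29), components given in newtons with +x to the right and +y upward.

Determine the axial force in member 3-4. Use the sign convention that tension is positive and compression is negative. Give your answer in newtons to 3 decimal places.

N=5 nodes, M=7 members, R=3 reactions → 2N=10, M+R=10
member 0 (0-1): L=3.2831, (cx,cy)=(0.3018,0.9534)
member 1 (0-2): L=1.6370, (cx,cy)=(1.0000,0.0000)
member 2 (1-2): L=3.1960, (cx,cy)=(0.2021,-0.9794)
member 3 (1-3): L=1.6946, (cx,cy)=(0.9973,-0.0738)
member 4 (2-3): L=3.1812, (cx,cy)=(0.3282,0.9446)
member 5 (2-4): L=1.8630, (cx,cy)=(1.0000,0.0000)
member 6 (3-4): L=3.1146, (cx,cy)=(0.2630,-0.9648)
solve A·x = −loads:
  F[0-1] = -3666.2407 N (compression)
  F[0-2] = -2516.1015 N (compression)
  F[1-2] = +3709.1006 N (tension)
  F[1-3] = -1861.4286 N (compression)
  F[2-3] = -2890.8802 N (compression)
  F[2-4] = +162.9345 N (tension)
  F[3-4] = -619.6302 N (compression)
  Rx@0 = +3622.7400 N
  Ry@0 = +3495.2356 N
  Ry@4 = +597.8244 N

-619.630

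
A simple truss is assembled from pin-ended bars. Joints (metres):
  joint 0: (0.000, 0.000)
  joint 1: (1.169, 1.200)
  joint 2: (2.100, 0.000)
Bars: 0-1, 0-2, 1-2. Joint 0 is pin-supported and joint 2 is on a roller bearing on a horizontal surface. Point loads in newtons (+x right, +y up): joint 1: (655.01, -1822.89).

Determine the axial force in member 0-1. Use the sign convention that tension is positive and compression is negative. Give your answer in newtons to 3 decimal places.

-605.692

N=3 nodes, M=3 members, R=3 reactions → 2N=6, M+R=6
member 0 (0-1): L=1.6753, (cx,cy)=(0.6978,0.7163)
member 1 (0-2): L=2.1000, (cx,cy)=(1.0000,0.0000)
member 2 (1-2): L=1.5188, (cx,cy)=(0.6130,-0.7901)
solve A·x = −loads:
  F[0-1] = -605.6923 N (compression)
  F[0-2] = +1077.6585 N (tension)
  F[1-2] = -1758.0563 N (compression)
  Rx@0 = -655.0100 N
  Ry@0 = +433.8565 N
  Ry@2 = +1389.0335 N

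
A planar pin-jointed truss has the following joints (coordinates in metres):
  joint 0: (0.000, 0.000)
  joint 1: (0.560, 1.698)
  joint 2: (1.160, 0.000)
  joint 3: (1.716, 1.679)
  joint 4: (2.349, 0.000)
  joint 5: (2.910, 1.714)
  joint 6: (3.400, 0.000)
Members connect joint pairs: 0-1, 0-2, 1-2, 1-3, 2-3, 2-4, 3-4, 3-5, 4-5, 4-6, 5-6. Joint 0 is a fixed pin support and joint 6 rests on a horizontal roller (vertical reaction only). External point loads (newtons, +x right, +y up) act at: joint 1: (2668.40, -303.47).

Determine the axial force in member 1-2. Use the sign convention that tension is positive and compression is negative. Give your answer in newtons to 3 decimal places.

N=7 nodes, M=11 members, R=3 reactions → 2N=14, M+R=14
member 0 (0-1): L=1.7880, (cx,cy)=(0.3132,0.9497)
member 1 (0-2): L=1.1600, (cx,cy)=(1.0000,0.0000)
member 2 (1-2): L=1.8009, (cx,cy)=(0.3332,-0.9429)
member 3 (1-3): L=1.1562, (cx,cy)=(0.9999,-0.0164)
member 4 (2-3): L=1.7687, (cx,cy)=(0.3144,0.9493)
member 5 (2-4): L=1.1890, (cx,cy)=(1.0000,0.0000)
member 6 (3-4): L=1.7944, (cx,cy)=(0.3528,-0.9357)
member 7 (3-5): L=1.1945, (cx,cy)=(0.9996,0.0293)
member 8 (4-5): L=1.8035, (cx,cy)=(0.3111,0.9504)
member 9 (4-6): L=1.0510, (cx,cy)=(1.0000,0.0000)
member 10 (5-6): L=1.7827, (cx,cy)=(0.2749,-0.9615)
solve A·x = −loads:
  F[0-1] = +1136.3172 N (tension)
  F[0-2] = +2312.4987 N (tension)
  F[1-2] = -1434.4121 N (compression)
  F[1-3] = -1834.8453 N (compression)
  F[2-3] = +1424.6870 N (tension)
  F[2-4] = +1386.7310 N (tension)
  F[3-4] = -1504.4267 N (compression)
  F[3-5] = -856.3793 N (compression)
  F[4-5] = +1481.1907 N (tension)
  F[4-6] = +395.2629 N (tension)
  F[5-6] = -1438.0032 N (compression)
  Rx@0 = -2668.4000 N
  Ry@0 = -1079.1436 N
  Ry@6 = +1382.6136 N

-1434.412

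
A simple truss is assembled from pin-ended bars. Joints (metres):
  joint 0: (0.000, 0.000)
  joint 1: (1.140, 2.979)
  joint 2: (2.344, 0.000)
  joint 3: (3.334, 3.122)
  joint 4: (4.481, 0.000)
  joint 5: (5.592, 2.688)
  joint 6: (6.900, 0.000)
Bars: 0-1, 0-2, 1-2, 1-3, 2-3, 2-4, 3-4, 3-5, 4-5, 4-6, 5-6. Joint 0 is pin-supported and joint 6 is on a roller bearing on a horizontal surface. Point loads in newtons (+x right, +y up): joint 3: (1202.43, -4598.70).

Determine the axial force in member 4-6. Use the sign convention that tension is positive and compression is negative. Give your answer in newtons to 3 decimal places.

1346.001

N=7 nodes, M=11 members, R=3 reactions → 2N=14, M+R=14
member 0 (0-1): L=3.1897, (cx,cy)=(0.3574,0.9340)
member 1 (0-2): L=2.3440, (cx,cy)=(1.0000,0.0000)
member 2 (1-2): L=3.2131, (cx,cy)=(0.3747,-0.9271)
member 3 (1-3): L=2.1987, (cx,cy)=(0.9979,0.0650)
member 4 (2-3): L=3.2752, (cx,cy)=(0.3023,0.9532)
member 5 (2-4): L=2.1370, (cx,cy)=(1.0000,0.0000)
member 6 (3-4): L=3.3260, (cx,cy)=(0.3449,-0.9387)
member 7 (3-5): L=2.2993, (cx,cy)=(0.9820,-0.1888)
member 8 (4-5): L=2.9086, (cx,cy)=(0.3820,0.9242)
member 9 (4-6): L=2.4190, (cx,cy)=(1.0000,0.0000)
member 10 (5-6): L=2.9893, (cx,cy)=(0.4376,-0.8992)
solve A·x = −loads:
  F[0-1] = -1962.2088 N (compression)
  F[0-2] = +1903.7292 N (tension)
  F[1-2] = +1877.8538 N (tension)
  F[1-3] = -1407.9406 N (compression)
  F[2-3] = -1826.4720 N (compression)
  F[2-4] = +3159.4789 N (tension)
  F[3-4] = -2474.6592 N (compression)
  F[3-5] = -2348.2899 N (compression)
  F[4-5] = +2513.4434 N (tension)
  F[4-6] = +1346.0014 N (tension)
  F[5-6] = -3076.1987 N (compression)
  Rx@0 = -1202.4300 N
  Ry@0 = +1832.6055 N
  Ry@6 = +2766.0945 N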